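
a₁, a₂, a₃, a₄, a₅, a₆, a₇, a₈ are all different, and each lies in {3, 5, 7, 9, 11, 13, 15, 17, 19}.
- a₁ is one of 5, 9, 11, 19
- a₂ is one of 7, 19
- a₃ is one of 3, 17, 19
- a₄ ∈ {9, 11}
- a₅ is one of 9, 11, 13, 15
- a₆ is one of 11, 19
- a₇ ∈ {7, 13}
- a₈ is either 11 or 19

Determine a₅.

The 2 variables a₆ and a₈ are confined to {11, 19}, which locks those values in; drop them from a₁, a₂, a₃, a₄, a₅.
a₂'s domain is down to {7}, so a₂ = 7. So a₇ can't be 7.
a₄ has just one choice, so a₄ = 9. Remove 9 from a₁, a₅.
a₇'s domain is down to {13}, so a₇ = 13. Strike 13 from a₅.
So a₅ = 15.

15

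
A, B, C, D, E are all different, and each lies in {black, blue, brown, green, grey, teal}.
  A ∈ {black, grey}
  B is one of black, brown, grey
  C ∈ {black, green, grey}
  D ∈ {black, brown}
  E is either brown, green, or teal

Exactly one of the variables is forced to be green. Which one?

The 5 variables draw from only 5 values {black, brown, green, grey, teal}, so each is used; only E can be teal, hence E = teal.
The 4 still-open variables together cover exactly {black, brown, green, grey} — 4 values for 4 variables — and green appears only in C's list, so C = green.

C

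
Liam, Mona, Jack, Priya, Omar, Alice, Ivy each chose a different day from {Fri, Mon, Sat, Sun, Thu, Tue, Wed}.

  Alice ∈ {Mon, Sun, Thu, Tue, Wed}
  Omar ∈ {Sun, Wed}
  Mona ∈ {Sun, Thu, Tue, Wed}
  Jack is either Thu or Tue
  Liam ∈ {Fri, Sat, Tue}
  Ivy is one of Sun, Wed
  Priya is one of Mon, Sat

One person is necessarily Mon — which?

Among the 7 variables, Fri fits only Liam (and all 7 values in {Fri, Mon, Sat, Sun, Thu, Tue, Wed} must be used), so Liam = Fri.
The 6 still-open variables together cover exactly {Mon, Sat, Sun, Thu, Tue, Wed} — 6 values for 6 variables — and Sat appears only in Priya's list, so Priya = Sat.
The 5 still-open variables draw from only 5 values {Mon, Sun, Thu, Tue, Wed}, so each is used; only Alice can be Mon, hence Alice = Mon.

Alice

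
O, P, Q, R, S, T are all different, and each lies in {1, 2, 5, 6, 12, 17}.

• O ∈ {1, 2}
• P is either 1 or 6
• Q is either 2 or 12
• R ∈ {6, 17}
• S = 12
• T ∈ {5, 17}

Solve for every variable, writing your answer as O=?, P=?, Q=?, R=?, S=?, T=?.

S's domain is down to {12}, so S = 12. Eliminate 12 elsewhere: Q.
That leaves Q = 2. Remove 2 from O.
That leaves O = 1. Eliminate 1 elsewhere: P.
P's domain is down to {6}, so P = 6. Strike 6 from R.
R's domain is down to {17}, so R = 17. Eliminate 17 elsewhere: T.
T has just one choice, so T = 5.

O=1, P=6, Q=2, R=17, S=12, T=5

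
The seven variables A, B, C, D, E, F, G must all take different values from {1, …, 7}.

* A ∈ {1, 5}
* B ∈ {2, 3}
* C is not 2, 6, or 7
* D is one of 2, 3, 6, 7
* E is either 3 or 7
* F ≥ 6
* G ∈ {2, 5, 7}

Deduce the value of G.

5

The 7 variables draw from only 7 values {1, 2, 3, 4, 5, 6, 7}, so each is used; only C can be 4, hence C = 4.
The 6 still-open variables draw from only 6 values {1, 2, 3, 5, 6, 7}, so each is used; only A can be 1, hence A = 1.
The 5 still-open variables draw from only 5 values {2, 3, 5, 6, 7}, so each is used; only G can be 5, hence G = 5.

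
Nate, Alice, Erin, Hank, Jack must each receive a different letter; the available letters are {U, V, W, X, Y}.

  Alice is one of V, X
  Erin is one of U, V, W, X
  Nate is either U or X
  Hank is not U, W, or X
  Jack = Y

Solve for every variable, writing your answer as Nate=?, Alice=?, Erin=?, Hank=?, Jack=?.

Nate=U, Alice=X, Erin=W, Hank=V, Jack=Y

Jack must be Y (only option left). Remove Y from Hank.
Hank has just one choice, so Hank = V. Remove V from Alice, Erin.
That leaves Alice = X. Strike X from Nate, Erin.
That leaves Nate = U. Remove U from Erin.
Erin must be W (only option left).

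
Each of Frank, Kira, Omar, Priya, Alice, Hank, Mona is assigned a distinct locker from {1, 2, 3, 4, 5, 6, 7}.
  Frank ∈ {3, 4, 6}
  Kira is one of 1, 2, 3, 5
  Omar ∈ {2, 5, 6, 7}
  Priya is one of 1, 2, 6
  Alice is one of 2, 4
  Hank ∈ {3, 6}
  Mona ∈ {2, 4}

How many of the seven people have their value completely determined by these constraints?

3

The 7 variables together cover exactly {1, 2, 3, 4, 5, 6, 7} — 7 values for 7 variables — and 7 appears only in Omar's list, so Omar = 7.
The 6 still-open variables draw from only 6 values {1, 2, 3, 4, 5, 6}, so each is used; only Kira can be 5, hence Kira = 5.
Among the 5 still-open variables, 1 fits only Priya (and all 5 values in {1, 2, 3, 4, 6} must be used), so Priya = 1.
Alice and Mona between them cover only {2, 4} — a naked pair. Remove those values from Frank.
Determined: Kira=5, Omar=7, Priya=1. The other people each still have more than one consistent value. That makes 3.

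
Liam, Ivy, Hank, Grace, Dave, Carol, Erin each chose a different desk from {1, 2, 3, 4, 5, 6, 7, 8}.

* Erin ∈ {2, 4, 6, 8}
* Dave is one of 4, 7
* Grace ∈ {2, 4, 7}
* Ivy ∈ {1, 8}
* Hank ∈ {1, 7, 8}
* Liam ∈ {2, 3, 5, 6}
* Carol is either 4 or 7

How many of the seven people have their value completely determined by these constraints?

2

Dave and Carol share exactly the 2 values {4, 7}; by pigeonhole those values go to them, so strike 4, 7 from Hank, Grace, Erin.
That leaves Grace = 2. Remove 2 from Liam, Erin.
Ivy and Hank share exactly the 2 values {1, 8}; by pigeonhole those values go to them, so strike 1, 8 from Erin.
Erin must be 6 (only option left). Eliminate 6 elsewhere: Liam.
Determined: Grace=2, Erin=6. The other people each still have more than one consistent value. That makes 2.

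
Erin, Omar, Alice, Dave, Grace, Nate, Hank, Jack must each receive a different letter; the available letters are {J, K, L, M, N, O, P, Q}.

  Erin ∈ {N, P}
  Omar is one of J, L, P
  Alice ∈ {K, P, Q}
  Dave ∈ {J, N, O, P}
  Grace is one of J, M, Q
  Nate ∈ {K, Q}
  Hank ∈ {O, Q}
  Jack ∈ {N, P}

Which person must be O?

Among the 8 variables, L fits only Omar (and all 8 values in {J, K, L, M, N, O, P, Q} must be used), so Omar = L.
The 7 still-open variables together cover exactly {J, K, M, N, O, P, Q} — 7 values for 7 variables — and M appears only in Grace's list, so Grace = M.
The 6 still-open variables draw from only 6 values {J, K, N, O, P, Q}, so each is used; only Dave can be J, hence Dave = J.
The 5 still-open variables draw from only 5 values {K, N, O, P, Q}, so each is used; only Hank can be O, hence Hank = O.

Hank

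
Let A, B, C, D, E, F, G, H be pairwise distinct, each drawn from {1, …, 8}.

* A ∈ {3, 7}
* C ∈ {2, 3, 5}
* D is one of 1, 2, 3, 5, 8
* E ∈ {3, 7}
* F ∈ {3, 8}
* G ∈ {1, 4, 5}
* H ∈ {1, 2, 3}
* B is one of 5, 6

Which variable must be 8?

Among the 8 variables, 4 fits only G (and all 8 values in {1, 2, 3, 4, 5, 6, 7, 8} must be used), so G = 4.
The 7 still-open variables draw from only 7 values {1, 2, 3, 5, 6, 7, 8}, so each is used; only B can be 6, hence B = 6.
A and E between them cover only {3, 7} — a naked pair. Remove those values from C, D, F, H.
So 8 goes to F.

F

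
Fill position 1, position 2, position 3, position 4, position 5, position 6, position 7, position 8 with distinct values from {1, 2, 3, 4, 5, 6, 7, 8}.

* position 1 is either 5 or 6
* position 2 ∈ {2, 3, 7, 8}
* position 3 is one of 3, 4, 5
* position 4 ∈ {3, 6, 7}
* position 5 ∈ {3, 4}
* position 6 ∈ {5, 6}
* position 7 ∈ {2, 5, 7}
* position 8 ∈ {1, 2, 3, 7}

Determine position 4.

7

The 8 variables draw from only 8 values {1, 2, 3, 4, 5, 6, 7, 8}, so each is used; only position 8 can be 1, hence position 8 = 1.
Among the 7 still-open variables, 8 fits only position 2 (and all 7 values in {2, 3, 4, 5, 6, 7, 8} must be used), so position 2 = 8.
The 6 still-open variables draw from only 6 values {2, 3, 4, 5, 6, 7}, so each is used; only position 7 can be 2, hence position 7 = 2.
The 5 still-open variables together cover exactly {3, 4, 5, 6, 7} — 5 values for 5 variables — and 7 appears only in position 4's list, so position 4 = 7.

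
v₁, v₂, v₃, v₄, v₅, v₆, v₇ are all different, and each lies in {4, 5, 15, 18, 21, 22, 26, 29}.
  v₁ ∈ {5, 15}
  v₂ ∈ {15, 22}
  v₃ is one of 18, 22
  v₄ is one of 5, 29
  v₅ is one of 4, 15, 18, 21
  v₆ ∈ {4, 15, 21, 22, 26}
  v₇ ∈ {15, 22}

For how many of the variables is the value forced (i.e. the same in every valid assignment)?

v₂ and v₇ share exactly the 2 values {15, 22}; by pigeonhole those values go to them, so strike 15, 22 from v₁, v₃, v₅, v₆.
v₁ must be 5 (only option left). Eliminate 5 elsewhere: v₄.
That leaves v₃ = 18. Eliminate 18 elsewhere: v₅.
v₄ must be 29 (only option left).
Determined: v₁=5, v₃=18, v₄=29. The other variables each still have more than one consistent value. That makes 3.

3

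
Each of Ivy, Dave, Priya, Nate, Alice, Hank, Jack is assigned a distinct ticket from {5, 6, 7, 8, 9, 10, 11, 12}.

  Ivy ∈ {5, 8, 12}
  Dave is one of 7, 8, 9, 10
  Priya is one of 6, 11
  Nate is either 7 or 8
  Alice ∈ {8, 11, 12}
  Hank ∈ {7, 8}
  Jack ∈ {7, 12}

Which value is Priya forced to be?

Nate and Hank between them cover only {7, 8} — a naked pair. Remove those values from Ivy, Dave, Alice, Jack.
Jack must be 12 (only option left). Eliminate 12 elsewhere: Ivy, Alice.
Ivy must be 5 (only option left).
That leaves Alice = 11. So Priya can't be 11.
So Priya = 6.

6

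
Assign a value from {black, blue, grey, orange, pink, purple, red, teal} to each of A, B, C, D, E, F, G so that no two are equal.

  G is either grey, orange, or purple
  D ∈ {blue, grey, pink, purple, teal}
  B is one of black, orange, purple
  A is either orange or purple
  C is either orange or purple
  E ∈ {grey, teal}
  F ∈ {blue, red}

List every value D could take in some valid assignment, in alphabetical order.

The 2 variables A and C are confined to {orange, purple}, which locks those values in; drop them from B, D, G.
B has just one choice, so B = black.
G has just one choice, so G = grey. Strike grey from D, E.
E has just one choice, so E = teal. Remove teal from D.
No further eliminations apply; D can still be any of blue, pink.

blue, pink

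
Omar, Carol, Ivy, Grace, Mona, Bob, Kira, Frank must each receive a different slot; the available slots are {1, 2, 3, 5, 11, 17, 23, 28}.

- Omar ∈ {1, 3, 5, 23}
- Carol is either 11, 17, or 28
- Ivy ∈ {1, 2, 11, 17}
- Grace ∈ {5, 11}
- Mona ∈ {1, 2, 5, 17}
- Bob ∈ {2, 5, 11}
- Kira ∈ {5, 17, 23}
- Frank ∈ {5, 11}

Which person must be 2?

Bob

The 8 variables draw from only 8 values {1, 2, 3, 5, 11, 17, 23, 28}, so each is used; only Omar can be 3, hence Omar = 3.
The 7 still-open variables together cover exactly {1, 2, 5, 11, 17, 23, 28} — 7 values for 7 variables — and 23 appears only in Kira's list, so Kira = 23.
Among the 6 still-open variables, 28 fits only Carol (and all 6 values in {1, 2, 5, 11, 17, 28} must be used), so Carol = 28.
Grace and Frank between them cover only {5, 11} — a naked pair. Remove those values from Ivy, Mona, Bob.
So 2 goes to Bob.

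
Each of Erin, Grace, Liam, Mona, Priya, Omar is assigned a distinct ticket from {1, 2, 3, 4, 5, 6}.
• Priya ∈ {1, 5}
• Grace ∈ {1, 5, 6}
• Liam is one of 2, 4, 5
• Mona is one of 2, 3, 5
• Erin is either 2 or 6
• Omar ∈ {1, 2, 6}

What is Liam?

4

The 6 variables draw from only 6 values {1, 2, 3, 4, 5, 6}, so each is used; only Mona can be 3, hence Mona = 3.
The 5 still-open variables together cover exactly {1, 2, 4, 5, 6} — 5 values for 5 variables — and 4 appears only in Liam's list, so Liam = 4.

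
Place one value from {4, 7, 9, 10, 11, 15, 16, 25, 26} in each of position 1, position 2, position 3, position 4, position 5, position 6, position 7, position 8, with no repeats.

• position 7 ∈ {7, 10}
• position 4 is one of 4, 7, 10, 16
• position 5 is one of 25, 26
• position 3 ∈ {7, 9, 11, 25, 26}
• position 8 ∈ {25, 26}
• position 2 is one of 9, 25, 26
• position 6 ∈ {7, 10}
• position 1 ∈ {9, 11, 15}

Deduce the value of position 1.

position 5 and position 8 share exactly the 2 values {25, 26}; by pigeonhole those values go to them, so strike 25, 26 from position 2, position 3.
position 2 must be 9 (only option left). Eliminate 9 elsewhere: position 1, position 3.
position 6 and position 7 share exactly the 2 values {7, 10}; by pigeonhole those values go to them, so strike 7, 10 from position 3, position 4.
position 3's domain is down to {11}, so position 3 = 11. Strike 11 from position 1.
So position 1 = 15.

15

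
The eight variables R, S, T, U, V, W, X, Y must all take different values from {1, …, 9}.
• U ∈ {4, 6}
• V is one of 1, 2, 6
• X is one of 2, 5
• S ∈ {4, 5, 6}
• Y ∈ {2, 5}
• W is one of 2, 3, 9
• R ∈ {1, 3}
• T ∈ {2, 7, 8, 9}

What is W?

9

X and Y between them cover only {2, 5} — a naked pair. Remove those values from S, T, V, W.
S and U share exactly the 2 values {4, 6}; by pigeonhole those values go to them, so strike 4, 6 from V.
V has just one choice, so V = 1. Eliminate 1 elsewhere: R.
R has just one choice, so R = 3. Eliminate 3 elsewhere: W.
So W = 9.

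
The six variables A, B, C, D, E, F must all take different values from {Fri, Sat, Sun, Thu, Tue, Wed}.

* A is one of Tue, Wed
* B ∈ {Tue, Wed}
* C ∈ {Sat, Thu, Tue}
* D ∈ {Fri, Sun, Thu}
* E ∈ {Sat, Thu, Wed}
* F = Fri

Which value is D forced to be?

Sun

F's domain is down to {Fri}, so F = Fri. Strike Fri from D.
The 5 still-open variables together cover exactly {Sat, Sun, Thu, Tue, Wed} — 5 values for 5 variables — and Sun appears only in D's list, so D = Sun.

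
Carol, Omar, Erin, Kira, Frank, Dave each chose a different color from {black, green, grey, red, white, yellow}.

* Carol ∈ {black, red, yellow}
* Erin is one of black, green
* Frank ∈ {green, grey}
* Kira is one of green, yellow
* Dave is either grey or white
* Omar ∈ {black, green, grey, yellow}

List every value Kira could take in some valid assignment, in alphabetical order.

green, yellow

The 6 variables draw from only 6 values {black, green, grey, red, white, yellow}, so each is used; only Carol can be red, hence Carol = red.
Among the 5 still-open variables, white fits only Dave (and all 5 values in {black, green, grey, white, yellow} must be used), so Dave = white.
No further eliminations apply; Kira can still be any of green, yellow.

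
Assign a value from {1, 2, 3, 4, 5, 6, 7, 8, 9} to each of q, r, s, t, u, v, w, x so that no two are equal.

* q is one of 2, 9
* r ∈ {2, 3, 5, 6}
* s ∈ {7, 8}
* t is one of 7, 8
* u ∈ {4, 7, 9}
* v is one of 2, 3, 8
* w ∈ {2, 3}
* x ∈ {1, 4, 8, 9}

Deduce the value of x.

1

s and t share exactly the 2 values {7, 8}; by pigeonhole those values go to them, so strike 7, 8 from u, v, x.
The 2 variables v and w are confined to {2, 3}, which locks those values in; drop them from q, r.
That leaves q = 9. Strike 9 from u, x.
u must be 4 (only option left). Remove 4 from x.
So x = 1.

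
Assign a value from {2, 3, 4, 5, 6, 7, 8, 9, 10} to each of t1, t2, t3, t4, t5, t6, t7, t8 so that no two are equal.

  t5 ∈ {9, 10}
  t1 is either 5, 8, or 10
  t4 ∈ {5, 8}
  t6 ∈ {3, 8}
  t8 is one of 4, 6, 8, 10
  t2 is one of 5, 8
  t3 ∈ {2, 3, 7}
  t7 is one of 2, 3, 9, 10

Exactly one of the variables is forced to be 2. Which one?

t2 and t4 between them cover only {5, 8} — a naked pair. Remove those values from t1, t6, t8.
That leaves t1 = 10. Eliminate 10 elsewhere: t5, t7, t8.
That leaves t5 = 9. Strike 9 from t7.
t6's domain is down to {3}, so t6 = 3. Remove 3 from t3, t7.
So 2 goes to t7.

t7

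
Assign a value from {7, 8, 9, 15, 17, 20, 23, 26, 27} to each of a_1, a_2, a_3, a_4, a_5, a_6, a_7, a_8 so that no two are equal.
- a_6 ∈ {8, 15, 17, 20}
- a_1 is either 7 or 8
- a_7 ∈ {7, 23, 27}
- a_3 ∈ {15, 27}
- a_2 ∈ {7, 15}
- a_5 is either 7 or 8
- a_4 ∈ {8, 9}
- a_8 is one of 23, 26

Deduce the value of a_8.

26

a_1 and a_5 share exactly the 2 values {7, 8}; by pigeonhole those values go to them, so strike 7, 8 from a_2, a_4, a_6, a_7.
a_2 has just one choice, so a_2 = 15. Remove 15 from a_3, a_6.
a_3's domain is down to {27}, so a_3 = 27. Strike 27 from a_7.
a_4 must be 9 (only option left).
That leaves a_7 = 23. Eliminate 23 elsewhere: a_8.
So a_8 = 26.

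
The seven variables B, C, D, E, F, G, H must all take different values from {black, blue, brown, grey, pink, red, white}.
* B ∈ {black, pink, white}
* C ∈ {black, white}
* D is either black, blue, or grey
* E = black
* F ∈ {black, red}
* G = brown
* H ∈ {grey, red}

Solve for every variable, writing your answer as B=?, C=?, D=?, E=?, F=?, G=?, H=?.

E must be black (only option left). Eliminate black elsewhere: B, C, D, F.
F has just one choice, so F = red. Eliminate red elsewhere: H.
G's domain is down to {brown}, so G = brown.
H's domain is down to {grey}, so H = grey. So D can't be grey.
C must be white (only option left). So B can't be white.
D has just one choice, so D = blue.
B has just one choice, so B = pink.

B=pink, C=white, D=blue, E=black, F=red, G=brown, H=grey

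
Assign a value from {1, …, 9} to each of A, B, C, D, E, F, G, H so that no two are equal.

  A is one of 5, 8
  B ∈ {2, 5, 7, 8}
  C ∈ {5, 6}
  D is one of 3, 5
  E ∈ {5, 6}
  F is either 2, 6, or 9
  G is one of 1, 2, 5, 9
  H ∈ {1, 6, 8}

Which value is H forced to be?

1

The 8 variables draw from only 8 values {1, 2, 3, 5, 6, 7, 8, 9}, so each is used; only D can be 3, hence D = 3.
The 7 still-open variables together cover exactly {1, 2, 5, 6, 7, 8, 9} — 7 values for 7 variables — and 7 appears only in B's list, so B = 7.
C and E share exactly the 2 values {5, 6}; by pigeonhole those values go to them, so strike 5, 6 from A, F, G, H.
That leaves A = 8. Eliminate 8 elsewhere: H.
So H = 1.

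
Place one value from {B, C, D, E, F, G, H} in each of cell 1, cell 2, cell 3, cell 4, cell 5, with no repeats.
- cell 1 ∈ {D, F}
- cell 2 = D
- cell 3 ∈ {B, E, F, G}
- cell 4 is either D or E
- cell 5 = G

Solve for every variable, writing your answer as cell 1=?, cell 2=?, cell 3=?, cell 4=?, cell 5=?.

cell 2 must be D (only option left). Strike D from cell 1, cell 4.
cell 4 has just one choice, so cell 4 = E. Eliminate E elsewhere: cell 3.
cell 5's domain is down to {G}, so cell 5 = G. So cell 3 can't be G.
That leaves cell 1 = F. Eliminate F elsewhere: cell 3.
cell 3 must be B (only option left).

cell 1=F, cell 2=D, cell 3=B, cell 4=E, cell 5=G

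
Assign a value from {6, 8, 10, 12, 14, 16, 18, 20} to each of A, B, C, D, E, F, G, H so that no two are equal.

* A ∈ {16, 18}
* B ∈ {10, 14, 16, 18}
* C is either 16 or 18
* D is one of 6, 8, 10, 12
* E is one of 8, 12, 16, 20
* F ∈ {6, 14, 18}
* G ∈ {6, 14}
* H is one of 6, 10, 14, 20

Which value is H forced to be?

20

A and C between them cover only {16, 18} — a naked pair. Remove those values from B, E, F.
The 2 variables F and G are confined to {6, 14}, which locks those values in; drop them from B, D, H.
B must be 10 (only option left). Remove 10 from D, H.
So H = 20.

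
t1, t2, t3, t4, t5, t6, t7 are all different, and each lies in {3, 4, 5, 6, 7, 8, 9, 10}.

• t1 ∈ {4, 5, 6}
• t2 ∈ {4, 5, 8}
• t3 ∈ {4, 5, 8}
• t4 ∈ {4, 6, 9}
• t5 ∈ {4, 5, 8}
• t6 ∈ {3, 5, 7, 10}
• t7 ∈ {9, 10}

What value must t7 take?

The 3 variables t2, t3, t5 are confined to {4, 5, 8}, which locks those values in; drop them from t1, t4, t6.
t1's domain is down to {6}, so t1 = 6. Eliminate 6 elsewhere: t4.
t4 has just one choice, so t4 = 9. Strike 9 from t7.
So t7 = 10.

10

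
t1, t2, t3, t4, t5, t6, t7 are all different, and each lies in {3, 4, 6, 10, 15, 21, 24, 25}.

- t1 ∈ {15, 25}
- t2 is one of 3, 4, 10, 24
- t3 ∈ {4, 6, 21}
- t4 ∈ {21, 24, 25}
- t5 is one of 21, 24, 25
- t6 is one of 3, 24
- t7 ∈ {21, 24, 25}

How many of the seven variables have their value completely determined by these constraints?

2

t4, t5, t7 share exactly the 3 values {21, 24, 25}; by pigeonhole those values go to them, so strike 21, 24, 25 from t1, t2, t3, t6.
That leaves t1 = 15.
That leaves t6 = 3. So t2 can't be 3.
Determined: t1=15, t6=3. The other variables each still have more than one consistent value. That makes 2.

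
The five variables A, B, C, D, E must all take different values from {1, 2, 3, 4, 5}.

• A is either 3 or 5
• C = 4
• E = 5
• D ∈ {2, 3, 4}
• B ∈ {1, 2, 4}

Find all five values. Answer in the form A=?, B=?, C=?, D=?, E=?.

A=3, B=1, C=4, D=2, E=5

C's domain is down to {4}, so C = 4. Eliminate 4 elsewhere: B, D.
E's domain is down to {5}, so E = 5. So A can't be 5.
A's domain is down to {3}, so A = 3. Remove 3 from D.
That leaves D = 2. Strike 2 from B.
B has just one choice, so B = 1.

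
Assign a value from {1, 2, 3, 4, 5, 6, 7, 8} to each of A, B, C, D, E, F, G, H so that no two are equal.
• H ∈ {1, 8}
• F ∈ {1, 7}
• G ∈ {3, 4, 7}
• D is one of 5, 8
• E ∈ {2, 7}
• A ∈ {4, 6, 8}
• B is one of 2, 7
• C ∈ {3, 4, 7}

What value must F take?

1

The 8 variables together cover exactly {1, 2, 3, 4, 5, 6, 7, 8} — 8 values for 8 variables — and 5 appears only in D's list, so D = 5.
The 7 still-open variables together cover exactly {1, 2, 3, 4, 6, 7, 8} — 7 values for 7 variables — and 6 appears only in A's list, so A = 6.
Among the 6 still-open variables, 8 fits only H (and all 6 values in {1, 2, 3, 4, 7, 8} must be used), so H = 8.
The 5 still-open variables together cover exactly {1, 2, 3, 4, 7} — 5 values for 5 variables — and 1 appears only in F's list, so F = 1.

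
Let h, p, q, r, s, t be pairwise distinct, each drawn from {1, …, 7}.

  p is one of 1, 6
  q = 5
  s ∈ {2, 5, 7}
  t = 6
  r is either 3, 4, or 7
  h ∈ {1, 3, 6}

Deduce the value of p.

1

q has just one choice, so q = 5. Eliminate 5 elsewhere: s.
t must be 6 (only option left). Eliminate 6 elsewhere: h, p.
So p = 1.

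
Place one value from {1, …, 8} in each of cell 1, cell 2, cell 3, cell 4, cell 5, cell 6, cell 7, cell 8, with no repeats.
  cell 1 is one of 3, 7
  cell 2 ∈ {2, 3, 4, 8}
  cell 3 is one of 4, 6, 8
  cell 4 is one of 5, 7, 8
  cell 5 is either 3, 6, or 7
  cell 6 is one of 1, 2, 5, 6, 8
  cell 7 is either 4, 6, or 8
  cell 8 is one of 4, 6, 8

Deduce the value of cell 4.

5

Among the 8 variables, 1 fits only cell 6 (and all 8 values in {1, 2, 3, 4, 5, 6, 7, 8} must be used), so cell 6 = 1.
Among the 7 still-open variables, 2 fits only cell 2 (and all 7 values in {2, 3, 4, 5, 6, 7, 8} must be used), so cell 2 = 2.
Among the 6 still-open variables, 5 fits only cell 4 (and all 6 values in {3, 4, 5, 6, 7, 8} must be used), so cell 4 = 5.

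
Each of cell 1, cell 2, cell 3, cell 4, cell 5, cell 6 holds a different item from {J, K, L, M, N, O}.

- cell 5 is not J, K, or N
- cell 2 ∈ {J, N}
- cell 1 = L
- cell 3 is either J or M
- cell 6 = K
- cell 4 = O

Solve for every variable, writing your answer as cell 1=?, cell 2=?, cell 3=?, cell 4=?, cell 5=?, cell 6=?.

cell 1's domain is down to {L}, so cell 1 = L. Eliminate L elsewhere: cell 5.
cell 4 must be O (only option left). Remove O from cell 5.
cell 5's domain is down to {M}, so cell 5 = M. Eliminate M elsewhere: cell 3.
That leaves cell 6 = K.
cell 3 must be J (only option left). Eliminate J elsewhere: cell 2.
cell 2 has just one choice, so cell 2 = N.

cell 1=L, cell 2=N, cell 3=J, cell 4=O, cell 5=M, cell 6=K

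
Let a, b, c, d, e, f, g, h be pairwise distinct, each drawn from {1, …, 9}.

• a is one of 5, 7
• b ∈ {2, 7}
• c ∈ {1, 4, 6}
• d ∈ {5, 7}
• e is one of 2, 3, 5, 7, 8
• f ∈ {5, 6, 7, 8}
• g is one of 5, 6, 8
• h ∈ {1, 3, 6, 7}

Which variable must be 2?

b

The 8 variables draw from only 8 values {1, 2, 3, 4, 5, 6, 7, 8}, so each is used; only c can be 4, hence c = 4.
The 7 still-open variables together cover exactly {1, 2, 3, 5, 6, 7, 8} — 7 values for 7 variables — and 1 appears only in h's list, so h = 1.
The 6 still-open variables together cover exactly {2, 3, 5, 6, 7, 8} — 6 values for 6 variables — and 3 appears only in e's list, so e = 3.
The 5 still-open variables together cover exactly {2, 5, 6, 7, 8} — 5 values for 5 variables — and 2 appears only in b's list, so b = 2.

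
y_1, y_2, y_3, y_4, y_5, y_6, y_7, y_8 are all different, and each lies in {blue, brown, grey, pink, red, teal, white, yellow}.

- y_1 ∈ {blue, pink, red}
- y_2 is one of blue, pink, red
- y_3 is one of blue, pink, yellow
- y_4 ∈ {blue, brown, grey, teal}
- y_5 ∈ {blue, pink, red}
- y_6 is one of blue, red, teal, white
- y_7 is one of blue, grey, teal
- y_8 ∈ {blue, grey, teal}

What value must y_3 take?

yellow

The 8 variables draw from only 8 values {blue, brown, grey, pink, red, teal, white, yellow}, so each is used; only y_4 can be brown, hence y_4 = brown.
Among the 7 still-open variables, white fits only y_6 (and all 7 values in {blue, grey, pink, red, teal, white, yellow} must be used), so y_6 = white.
The 6 still-open variables together cover exactly {blue, grey, pink, red, teal, yellow} — 6 values for 6 variables — and yellow appears only in y_3's list, so y_3 = yellow.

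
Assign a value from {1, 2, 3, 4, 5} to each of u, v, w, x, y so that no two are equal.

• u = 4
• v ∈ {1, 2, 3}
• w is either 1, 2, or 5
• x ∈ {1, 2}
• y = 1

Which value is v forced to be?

u's domain is down to {4}, so u = 4.
That leaves y = 1. Eliminate 1 elsewhere: v, w, x.
x must be 2 (only option left). Remove 2 from v, w.
So v = 3.

3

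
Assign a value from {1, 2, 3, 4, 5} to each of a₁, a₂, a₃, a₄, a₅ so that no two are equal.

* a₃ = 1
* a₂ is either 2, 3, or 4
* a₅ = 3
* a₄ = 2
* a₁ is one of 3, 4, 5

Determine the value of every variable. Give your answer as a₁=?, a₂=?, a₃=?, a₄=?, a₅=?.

a₃ must be 1 (only option left).
a₄ has just one choice, so a₄ = 2. Eliminate 2 elsewhere: a₂.
a₅ has just one choice, so a₅ = 3. Strike 3 from a₁, a₂.
That leaves a₂ = 4. So a₁ can't be 4.
a₁'s domain is down to {5}, so a₁ = 5.

a₁=5, a₂=4, a₃=1, a₄=2, a₅=3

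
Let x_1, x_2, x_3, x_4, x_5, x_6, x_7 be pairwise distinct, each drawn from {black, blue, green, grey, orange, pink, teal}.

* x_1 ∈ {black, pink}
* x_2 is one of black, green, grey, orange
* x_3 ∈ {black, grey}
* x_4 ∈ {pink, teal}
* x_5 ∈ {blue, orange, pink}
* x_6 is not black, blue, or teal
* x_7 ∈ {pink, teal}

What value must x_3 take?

grey

The 7 variables draw from only 7 values {black, blue, green, grey, orange, pink, teal}, so each is used; only x_5 can be blue, hence x_5 = blue.
The 2 variables x_4 and x_7 are confined to {pink, teal}, which locks those values in; drop them from x_1, x_6.
That leaves x_1 = black. So x_2, x_3 can't be black.
So x_3 = grey.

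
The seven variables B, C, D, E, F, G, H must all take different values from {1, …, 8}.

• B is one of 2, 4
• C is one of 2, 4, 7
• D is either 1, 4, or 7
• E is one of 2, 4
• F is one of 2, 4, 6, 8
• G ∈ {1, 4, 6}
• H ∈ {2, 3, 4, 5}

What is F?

8

B and E share exactly the 2 values {2, 4}; by pigeonhole those values go to them, so strike 2, 4 from C, D, F, G, H.
C has just one choice, so C = 7. Remove 7 from D.
D must be 1 (only option left). Remove 1 from G.
G must be 6 (only option left). Strike 6 from F.
So F = 8.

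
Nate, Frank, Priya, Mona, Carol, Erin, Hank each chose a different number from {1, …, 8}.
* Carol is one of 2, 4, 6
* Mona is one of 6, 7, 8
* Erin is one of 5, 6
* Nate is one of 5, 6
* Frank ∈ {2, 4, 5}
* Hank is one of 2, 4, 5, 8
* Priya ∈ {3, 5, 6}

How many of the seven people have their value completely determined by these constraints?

3

The 7 variables draw from only 7 values {2, 3, 4, 5, 6, 7, 8}, so each is used; only Priya can be 3, hence Priya = 3.
The 6 still-open variables together cover exactly {2, 4, 5, 6, 7, 8} — 6 values for 6 variables — and 7 appears only in Mona's list, so Mona = 7.
The 5 still-open variables draw from only 5 values {2, 4, 5, 6, 8}, so each is used; only Hank can be 8, hence Hank = 8.
Nate and Erin share exactly the 2 values {5, 6}; by pigeonhole those values go to them, so strike 5, 6 from Frank, Carol.
Determined: Priya=3, Mona=7, Hank=8. The other people each still have more than one consistent value. That makes 3.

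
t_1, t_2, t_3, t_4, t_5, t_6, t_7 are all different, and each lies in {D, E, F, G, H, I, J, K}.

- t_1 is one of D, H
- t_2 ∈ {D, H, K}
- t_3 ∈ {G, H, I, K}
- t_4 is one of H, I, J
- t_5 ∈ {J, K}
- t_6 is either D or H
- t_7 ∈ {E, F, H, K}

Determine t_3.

t_1 and t_6 between them cover only {D, H} — a naked pair. Remove those values from t_2, t_3, t_4, t_7.
t_2's domain is down to {K}, so t_2 = K. Remove K from t_3, t_5, t_7.
t_5 has just one choice, so t_5 = J. Remove J from t_4.
t_4 must be I (only option left). Eliminate I elsewhere: t_3.
So t_3 = G.

G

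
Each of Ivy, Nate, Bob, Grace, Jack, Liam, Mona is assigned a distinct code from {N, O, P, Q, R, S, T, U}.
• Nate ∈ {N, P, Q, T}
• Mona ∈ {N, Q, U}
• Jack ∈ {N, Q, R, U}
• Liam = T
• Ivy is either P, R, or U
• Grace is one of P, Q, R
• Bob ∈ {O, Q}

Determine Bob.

Liam's domain is down to {T}, so Liam = T. So Nate can't be T.
Among the 6 still-open variables, O fits only Bob (and all 6 values in {N, O, P, Q, R, U} must be used), so Bob = O.

O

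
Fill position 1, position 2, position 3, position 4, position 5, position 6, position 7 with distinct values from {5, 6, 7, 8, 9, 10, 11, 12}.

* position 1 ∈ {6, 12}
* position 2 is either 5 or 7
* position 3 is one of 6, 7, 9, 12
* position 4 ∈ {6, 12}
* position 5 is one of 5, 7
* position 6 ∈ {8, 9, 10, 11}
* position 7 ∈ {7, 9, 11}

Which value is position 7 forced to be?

11

position 1 and position 4 share exactly the 2 values {6, 12}; by pigeonhole those values go to them, so strike 6, 12 from position 3.
position 2 and position 5 between them cover only {5, 7} — a naked pair. Remove those values from position 3, position 7.
position 3's domain is down to {9}, so position 3 = 9. Remove 9 from position 6, position 7.
So position 7 = 11.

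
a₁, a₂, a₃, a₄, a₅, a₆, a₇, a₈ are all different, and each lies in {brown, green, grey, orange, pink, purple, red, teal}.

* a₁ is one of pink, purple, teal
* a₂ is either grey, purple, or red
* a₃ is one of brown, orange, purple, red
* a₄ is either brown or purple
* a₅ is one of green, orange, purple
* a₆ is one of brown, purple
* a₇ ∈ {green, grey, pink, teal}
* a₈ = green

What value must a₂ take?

a₈'s domain is down to {green}, so a₈ = green. So a₅, a₇ can't be green.
a₄ and a₆ between them cover only {brown, purple} — a naked pair. Remove those values from a₁, a₂, a₃, a₅.
a₅'s domain is down to {orange}, so a₅ = orange. Strike orange from a₃.
a₃'s domain is down to {red}, so a₃ = red. Remove red from a₂.
So a₂ = grey.

grey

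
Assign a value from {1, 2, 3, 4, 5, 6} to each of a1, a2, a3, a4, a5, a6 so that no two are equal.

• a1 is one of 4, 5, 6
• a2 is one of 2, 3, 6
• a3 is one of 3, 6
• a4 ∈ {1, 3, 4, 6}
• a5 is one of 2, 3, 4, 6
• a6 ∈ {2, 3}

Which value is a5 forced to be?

4

The 6 variables together cover exactly {1, 2, 3, 4, 5, 6} — 6 values for 6 variables — and 1 appears only in a4's list, so a4 = 1.
Among the 5 still-open variables, 5 fits only a1 (and all 5 values in {2, 3, 4, 5, 6} must be used), so a1 = 5.
The 4 still-open variables together cover exactly {2, 3, 4, 6} — 4 values for 4 variables — and 4 appears only in a5's list, so a5 = 4.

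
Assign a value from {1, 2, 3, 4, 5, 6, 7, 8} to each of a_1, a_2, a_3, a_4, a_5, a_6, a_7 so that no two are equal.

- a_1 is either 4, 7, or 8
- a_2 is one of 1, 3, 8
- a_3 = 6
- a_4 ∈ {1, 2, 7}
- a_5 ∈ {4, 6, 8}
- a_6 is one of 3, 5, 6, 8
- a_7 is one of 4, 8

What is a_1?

7

a_3 must be 6 (only option left). So a_5, a_6 can't be 6.
a_5 and a_7 between them cover only {4, 8} — a naked pair. Remove those values from a_1, a_2, a_6.
So a_1 = 7.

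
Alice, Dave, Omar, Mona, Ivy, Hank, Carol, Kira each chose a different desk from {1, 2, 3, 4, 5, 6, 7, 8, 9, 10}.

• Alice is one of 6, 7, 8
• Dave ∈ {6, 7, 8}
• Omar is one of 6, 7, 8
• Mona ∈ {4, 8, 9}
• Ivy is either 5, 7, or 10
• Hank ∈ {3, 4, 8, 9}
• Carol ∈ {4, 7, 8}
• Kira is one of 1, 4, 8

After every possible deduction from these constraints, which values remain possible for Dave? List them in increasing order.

6, 7, 8

The 3 variables Alice, Dave, Omar are confined to {6, 7, 8}, which locks those values in; drop them from Mona, Ivy, Hank, Carol, Kira.
That leaves Carol = 4. Strike 4 from Mona, Hank, Kira.
Kira has just one choice, so Kira = 1.
That leaves Mona = 9. So Hank can't be 9.
Hank has just one choice, so Hank = 3.
No further eliminations apply; Dave can still be any of 6, 7, 8.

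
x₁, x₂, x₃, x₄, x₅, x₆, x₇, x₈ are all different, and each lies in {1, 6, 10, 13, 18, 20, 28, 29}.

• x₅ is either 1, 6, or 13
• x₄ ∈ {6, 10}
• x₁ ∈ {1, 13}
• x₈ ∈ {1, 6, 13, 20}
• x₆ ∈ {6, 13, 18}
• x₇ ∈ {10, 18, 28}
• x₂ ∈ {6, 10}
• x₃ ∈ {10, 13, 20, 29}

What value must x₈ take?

The 8 variables together cover exactly {1, 6, 10, 13, 18, 20, 28, 29} — 8 values for 8 variables — and 28 appears only in x₇'s list, so x₇ = 28.
The 7 still-open variables together cover exactly {1, 6, 10, 13, 18, 20, 29} — 7 values for 7 variables — and 18 appears only in x₆'s list, so x₆ = 18.
The 6 still-open variables together cover exactly {1, 6, 10, 13, 20, 29} — 6 values for 6 variables — and 29 appears only in x₃'s list, so x₃ = 29.
The 5 still-open variables draw from only 5 values {1, 6, 10, 13, 20}, so each is used; only x₈ can be 20, hence x₈ = 20.

20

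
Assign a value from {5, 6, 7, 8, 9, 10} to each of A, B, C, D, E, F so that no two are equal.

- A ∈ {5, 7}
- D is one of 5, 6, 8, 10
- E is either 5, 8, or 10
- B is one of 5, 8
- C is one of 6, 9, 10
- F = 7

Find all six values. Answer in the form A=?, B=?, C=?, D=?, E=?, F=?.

F's domain is down to {7}, so F = 7. So A can't be 7.
That leaves A = 5. Remove 5 from B, D, E.
B's domain is down to {8}, so B = 8. Remove 8 from D, E.
That leaves E = 10. Eliminate 10 elsewhere: C, D.
D must be 6 (only option left). So C can't be 6.
That leaves C = 9.

A=5, B=8, C=9, D=6, E=10, F=7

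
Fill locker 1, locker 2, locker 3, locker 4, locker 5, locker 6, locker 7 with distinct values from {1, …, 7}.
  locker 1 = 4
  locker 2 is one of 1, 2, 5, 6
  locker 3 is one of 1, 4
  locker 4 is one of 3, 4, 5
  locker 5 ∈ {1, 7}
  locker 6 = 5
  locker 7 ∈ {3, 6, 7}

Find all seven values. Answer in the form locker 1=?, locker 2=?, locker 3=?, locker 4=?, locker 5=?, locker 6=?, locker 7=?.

locker 1=4, locker 2=2, locker 3=1, locker 4=3, locker 5=7, locker 6=5, locker 7=6

locker 1's domain is down to {4}, so locker 1 = 4. Remove 4 from locker 3, locker 4.
That leaves locker 3 = 1. Eliminate 1 elsewhere: locker 2, locker 5.
locker 5 has just one choice, so locker 5 = 7. So locker 7 can't be 7.
That leaves locker 6 = 5. Remove 5 from locker 2, locker 4.
That leaves locker 4 = 3. Remove 3 from locker 7.
locker 7 has just one choice, so locker 7 = 6. Eliminate 6 elsewhere: locker 2.
locker 2's domain is down to {2}, so locker 2 = 2.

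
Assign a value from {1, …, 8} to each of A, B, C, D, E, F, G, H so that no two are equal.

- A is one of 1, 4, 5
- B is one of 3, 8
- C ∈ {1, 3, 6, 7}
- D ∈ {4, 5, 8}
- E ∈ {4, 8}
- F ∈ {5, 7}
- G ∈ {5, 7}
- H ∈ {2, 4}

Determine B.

3

The 8 variables together cover exactly {1, 2, 3, 4, 5, 6, 7, 8} — 8 values for 8 variables — and 2 appears only in H's list, so H = 2.
The 7 still-open variables draw from only 7 values {1, 3, 4, 5, 6, 7, 8}, so each is used; only C can be 6, hence C = 6.
The 6 still-open variables draw from only 6 values {1, 3, 4, 5, 7, 8}, so each is used; only A can be 1, hence A = 1.
The 5 still-open variables together cover exactly {3, 4, 5, 7, 8} — 5 values for 5 variables — and 3 appears only in B's list, so B = 3.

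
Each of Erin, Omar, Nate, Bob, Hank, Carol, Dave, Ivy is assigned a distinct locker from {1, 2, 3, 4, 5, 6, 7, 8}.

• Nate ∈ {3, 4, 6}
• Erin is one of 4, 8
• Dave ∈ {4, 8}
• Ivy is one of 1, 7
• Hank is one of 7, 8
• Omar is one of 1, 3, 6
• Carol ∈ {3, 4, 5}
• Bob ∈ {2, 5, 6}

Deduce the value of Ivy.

1

The 8 variables together cover exactly {1, 2, 3, 4, 5, 6, 7, 8} — 8 values for 8 variables — and 2 appears only in Bob's list, so Bob = 2.
The 7 still-open variables draw from only 7 values {1, 3, 4, 5, 6, 7, 8}, so each is used; only Carol can be 5, hence Carol = 5.
The 2 variables Erin and Dave are confined to {4, 8}, which locks those values in; drop them from Nate, Hank.
Hank's domain is down to {7}, so Hank = 7. Strike 7 from Ivy.
So Ivy = 1.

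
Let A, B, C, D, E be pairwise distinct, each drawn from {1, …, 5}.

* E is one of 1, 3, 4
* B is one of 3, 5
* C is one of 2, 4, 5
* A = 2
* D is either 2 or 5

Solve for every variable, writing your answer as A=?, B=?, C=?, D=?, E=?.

A's domain is down to {2}, so A = 2. Remove 2 from C, D.
D must be 5 (only option left). So B, C can't be 5.
That leaves B = 3. Strike 3 from E.
That leaves C = 4. So E can't be 4.
E must be 1 (only option left).

A=2, B=3, C=4, D=5, E=1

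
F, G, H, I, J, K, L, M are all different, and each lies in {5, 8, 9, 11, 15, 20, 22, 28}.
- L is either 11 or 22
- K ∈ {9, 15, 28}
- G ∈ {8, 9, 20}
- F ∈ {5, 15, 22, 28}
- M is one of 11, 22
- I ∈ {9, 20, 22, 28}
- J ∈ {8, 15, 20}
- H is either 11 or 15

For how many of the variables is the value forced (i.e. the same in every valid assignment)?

The 8 variables together cover exactly {5, 8, 9, 11, 15, 20, 22, 28} — 8 values for 8 variables — and 5 appears only in F's list, so F = 5.
L and M between them cover only {11, 22} — a naked pair. Remove those values from H, I.
H's domain is down to {15}, so H = 15. Strike 15 from J, K.
Determined: F=5, H=15. The other variables each still have more than one consistent value. That makes 2.

2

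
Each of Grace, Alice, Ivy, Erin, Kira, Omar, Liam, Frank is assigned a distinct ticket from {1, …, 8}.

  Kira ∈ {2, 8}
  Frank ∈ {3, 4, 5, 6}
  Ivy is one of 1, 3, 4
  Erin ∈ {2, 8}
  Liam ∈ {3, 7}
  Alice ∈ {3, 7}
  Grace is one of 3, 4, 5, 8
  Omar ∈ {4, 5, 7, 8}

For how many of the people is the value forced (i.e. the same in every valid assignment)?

2

The 8 variables draw from only 8 values {1, 2, 3, 4, 5, 6, 7, 8}, so each is used; only Ivy can be 1, hence Ivy = 1.
Among the 7 still-open variables, 6 fits only Frank (and all 7 values in {2, 3, 4, 5, 6, 7, 8} must be used), so Frank = 6.
Alice and Liam share exactly the 2 values {3, 7}; by pigeonhole those values go to them, so strike 3, 7 from Grace, Omar.
The 2 variables Erin and Kira are confined to {2, 8}, which locks those values in; drop them from Grace, Omar.
Determined: Ivy=1, Frank=6. The other people each still have more than one consistent value. That makes 2.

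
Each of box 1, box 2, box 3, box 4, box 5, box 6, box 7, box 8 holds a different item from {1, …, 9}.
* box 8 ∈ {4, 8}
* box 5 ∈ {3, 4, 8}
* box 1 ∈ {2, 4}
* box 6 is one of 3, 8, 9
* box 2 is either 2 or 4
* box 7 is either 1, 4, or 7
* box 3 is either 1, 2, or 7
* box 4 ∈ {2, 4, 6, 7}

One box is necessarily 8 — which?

box 8

Among the 8 variables, 6 fits only box 4 (and all 8 values in {1, 2, 3, 4, 6, 7, 8, 9} must be used), so box 4 = 6.
The 7 still-open variables together cover exactly {1, 2, 3, 4, 7, 8, 9} — 7 values for 7 variables — and 9 appears only in box 6's list, so box 6 = 9.
The 6 still-open variables together cover exactly {1, 2, 3, 4, 7, 8} — 6 values for 6 variables — and 3 appears only in box 5's list, so box 5 = 3.
The 5 still-open variables together cover exactly {1, 2, 4, 7, 8} — 5 values for 5 variables — and 8 appears only in box 8's list, so box 8 = 8.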